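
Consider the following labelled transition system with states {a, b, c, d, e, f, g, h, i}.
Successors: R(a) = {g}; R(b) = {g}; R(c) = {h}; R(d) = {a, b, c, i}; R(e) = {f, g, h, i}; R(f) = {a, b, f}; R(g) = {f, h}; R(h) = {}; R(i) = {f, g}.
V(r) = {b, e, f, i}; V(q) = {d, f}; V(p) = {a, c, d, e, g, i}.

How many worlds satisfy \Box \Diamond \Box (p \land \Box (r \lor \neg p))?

4

Recall that \Box ψ holds at a world iff ψ holds at every accessible world, and \Diamond ψ holds iff ψ holds at some accessible world.
Let φ = \Box \Diamond \Box (p \land \Box (r \lor \neg p)). Evaluate φ at each world:
  a (successors {g}): φ is true.
  b (successors {g}): φ is true.
  c (successors {h}): φ is false.
  d (successors {a, b, c, i}): φ is false.
  e (successors {f, g, h, i}): φ is false.
  f (successors {a, b, f}): φ is false.
  g (successors {f, h}): φ is false.
  h (successors ∅): φ is true.
  i (successors {f, g}): φ is true.
For instance, at a:
  At a: \Box \Diamond \Box (p \land \Box (r \lor \neg p)) requires \Diamond \Box (p \land \Box (r \lor \neg p)) at every successor {g}.
      At g: \Diamond \Box (p \land \Box (r \lor \neg p)) requires \Box (p \land \Box (r \lor \neg p)) at some successor in {f, h}.
        \Box (p \land \Box (r \lor \neg p)) holds at h, so \Diamond \Box (p \land \Box (r \lor \neg p)) is true at g.
  So \Box \Diamond \Box (p \land \Box (r \lor \neg p)) is true at a.
Satisfying worlds: {a, b, h, i}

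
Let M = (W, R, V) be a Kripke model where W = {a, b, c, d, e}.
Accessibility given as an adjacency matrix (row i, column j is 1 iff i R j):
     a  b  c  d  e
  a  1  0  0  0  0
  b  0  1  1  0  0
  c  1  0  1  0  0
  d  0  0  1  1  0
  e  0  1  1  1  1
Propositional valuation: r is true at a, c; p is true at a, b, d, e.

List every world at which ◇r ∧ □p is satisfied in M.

Let φ = ◇r ∧ □p. Evaluate φ at each world:
  a (successors {a}): φ is true.
  b (successors {b, c}): φ is false.
  c (successors {a, c}): φ is false.
  d (successors {c, d}): φ is false.
  e (successors {b, c, d, e}): φ is false.
For instance, at e:
  At e: ◇r is true, □p is false, so ◇r ∧ □p is false.
    At e: ◇r requires r at some successor in {b, c, d, e}.
      r holds at c, so ◇r is true at e.
    At e: □p requires p at every successor {b, c, d, e}.
      p fails at c, so □p is false at e.
Satisfying worlds: {a}

a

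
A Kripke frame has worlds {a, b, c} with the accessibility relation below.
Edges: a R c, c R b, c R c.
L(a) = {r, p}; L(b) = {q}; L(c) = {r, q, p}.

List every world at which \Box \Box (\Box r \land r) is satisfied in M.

b

Recall that \Box ψ holds at a world iff ψ holds at every accessible world, and \Diamond ψ holds iff ψ holds at some accessible world.
Let φ = \Box \Box (\Box r \land r). Evaluate φ at each world:
  a (successors {c}): φ is false.
  b (successors ∅): φ is true.
  c (successors {b, c}): φ is false.
For instance, at a:
  At a: \Box \Box (\Box r \land r) requires \Box (\Box r \land r) at every successor {c}.
    \Box (\Box r \land r) fails at c, so \Box \Box (\Box r \land r) is false at a.
      At c: \Box (\Box r \land r) requires \Box r \land r at every successor {b, c}.
        \Box r \land r fails at b, so \Box (\Box r \land r) is false at c.
Satisfying worlds: {b}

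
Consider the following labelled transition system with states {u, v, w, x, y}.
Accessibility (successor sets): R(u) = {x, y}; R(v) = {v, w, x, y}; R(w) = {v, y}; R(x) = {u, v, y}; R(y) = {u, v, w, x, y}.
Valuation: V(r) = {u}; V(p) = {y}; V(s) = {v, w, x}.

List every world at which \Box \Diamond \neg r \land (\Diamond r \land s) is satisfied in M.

Let φ = \Box \Diamond \neg r \land (\Diamond r \land s). Evaluate φ at each world:
  u (successors {x, y}): φ is false.
  v (successors {v, w, x, y}): φ is false.
  w (successors {v, y}): φ is false.
  x (successors {u, v, y}): φ is true.
  y (successors {u, v, w, x, y}): φ is false.
For instance, at u:
  At u: \Box \Diamond \neg r is true, \Diamond r \land s is false, so \Box \Diamond \neg r \land (\Diamond r \land s) is false.
    At u: \Box \Diamond \neg r requires \Diamond \neg r at every successor {x, y}.
      At x: \Diamond \neg r is true.
      At y: \Diamond \neg r is true.
    So \Box \Diamond \neg r is true at u.
    At u: \Diamond r is false, s is false, so \Diamond r \land s is false.
      At u: \Diamond r requires r at some successor in {x, y}.
        At x: r is false.
        At y: r is false.
      So \Diamond r is false at u.
Satisfying worlds: {x}

x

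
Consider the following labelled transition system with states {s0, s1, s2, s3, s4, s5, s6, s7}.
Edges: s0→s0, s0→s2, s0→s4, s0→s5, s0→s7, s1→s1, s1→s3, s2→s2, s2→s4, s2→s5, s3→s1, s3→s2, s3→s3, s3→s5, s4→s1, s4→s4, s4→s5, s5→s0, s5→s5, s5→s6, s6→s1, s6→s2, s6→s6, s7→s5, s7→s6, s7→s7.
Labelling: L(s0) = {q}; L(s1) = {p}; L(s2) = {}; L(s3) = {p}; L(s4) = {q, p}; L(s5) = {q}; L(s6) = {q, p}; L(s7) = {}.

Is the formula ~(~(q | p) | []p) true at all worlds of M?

Recall that []ψ holds at a world iff ψ holds at every accessible world, and <>ψ holds iff ψ holds at some accessible world.
Let φ = ~(~(q | p) | []p). Evaluate φ at each world:
  s0 (successors {s0, s2, s4, s5, s7}): φ is true.
  s1 (successors {s1, s3}): φ is false.
  s2 (successors {s2, s4, s5}): φ is false.
  s3 (successors {s1, s2, s3, s5}): φ is true.
  s4 (successors {s1, s4, s5}): φ is true.
  s5 (successors {s0, s5, s6}): φ is true.
  s6 (successors {s1, s2, s6}): φ is true.
  s7 (successors {s5, s6, s7}): φ is false.
Detail at s1 (counterexample):
  At s1: ~(q | p) | []p is true, so ~(~(q | p) | []p) is false.
    At s1: ~(q | p) is false, []p is true, so ~(q | p) | []p is true.
      At s1: []p requires p at every successor {s1, s3}.
        At s1: p is true.
        At s3: p is true.
      So []p is true at s1.

No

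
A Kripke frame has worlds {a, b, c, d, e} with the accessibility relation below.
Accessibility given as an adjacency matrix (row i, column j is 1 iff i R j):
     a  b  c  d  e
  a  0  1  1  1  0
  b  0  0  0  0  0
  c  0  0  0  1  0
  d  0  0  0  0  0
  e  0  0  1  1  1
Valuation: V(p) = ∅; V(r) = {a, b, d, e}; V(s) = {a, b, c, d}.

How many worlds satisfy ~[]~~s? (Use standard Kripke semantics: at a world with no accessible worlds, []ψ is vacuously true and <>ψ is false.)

Let φ = ~[]~~s. Evaluate φ at each world:
  a (successors {b, c, d}): φ is false.
  b (successors ∅): φ is false.
  c (successors {d}): φ is false.
  d (successors ∅): φ is false.
  e (successors {c, d, e}): φ is true.
For instance, at e:
  At e: []~~s is false, so ~[]~~s is true.
    At e: []~~s requires ~~s at every successor {c, d, e}.
      ~~s fails at e, so []~~s is false at e.
Satisfying worlds: {e}

1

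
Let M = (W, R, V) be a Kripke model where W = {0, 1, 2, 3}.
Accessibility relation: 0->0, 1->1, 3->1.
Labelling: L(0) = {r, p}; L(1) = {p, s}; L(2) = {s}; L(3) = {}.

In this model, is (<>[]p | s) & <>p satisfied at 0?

At 0: <>[]p | s is true, <>p is true, so (<>[]p | s) & <>p is true.
  At 0: <>[]p is true, s is false, so <>[]p | s is true.
    At 0: <>[]p requires []p at some successor in {0}.
      []p holds at 0, so <>[]p is true at 0.
  At 0: <>p requires p at some successor in {0}.
    p holds at 0, so <>p is true at 0.

Yes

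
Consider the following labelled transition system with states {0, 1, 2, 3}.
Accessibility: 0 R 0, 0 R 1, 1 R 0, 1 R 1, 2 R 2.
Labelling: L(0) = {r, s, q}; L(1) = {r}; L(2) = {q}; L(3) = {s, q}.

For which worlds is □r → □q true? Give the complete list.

Recall that □ψ holds at a world iff ψ holds at every accessible world, and ◇ψ holds iff ψ holds at some accessible world.
Let φ = □r → □q. Evaluate φ at each world:
  0 (successors {0, 1}): φ is false.
  1 (successors {0, 1}): φ is false.
  2 (successors {2}): φ is true.
  3 (successors ∅): φ is true.
For instance, at 0:
  At 0: □r is true, □q is false, so □r → □q is false.
    At 0: □r requires r at every successor {0, 1}.
      At 0: r is true.
      At 1: r is true.
    So □r is true at 0.
    At 0: □q requires q at every successor {0, 1}.
      q fails at 1, so □q is false at 0.
Satisfying worlds: {2, 3}

2, 3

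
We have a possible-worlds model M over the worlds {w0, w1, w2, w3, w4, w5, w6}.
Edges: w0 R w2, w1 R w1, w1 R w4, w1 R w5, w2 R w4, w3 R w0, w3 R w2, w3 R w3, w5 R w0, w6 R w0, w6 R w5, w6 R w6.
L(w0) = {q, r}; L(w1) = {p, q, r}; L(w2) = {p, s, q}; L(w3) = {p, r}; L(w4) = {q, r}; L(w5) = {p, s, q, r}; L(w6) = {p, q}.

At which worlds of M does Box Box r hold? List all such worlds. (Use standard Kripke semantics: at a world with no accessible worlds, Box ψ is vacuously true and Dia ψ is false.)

w0, w1, w2, w4

Recall that Box ψ holds at a world iff ψ holds at every accessible world, and Dia ψ holds iff ψ holds at some accessible world.
Let φ = Box Box r. Evaluate φ at each world:
  w0 (successors {w2}): φ is true.
  w1 (successors {w1, w4, w5}): φ is true.
  w2 (successors {w4}): φ is true.
  w3 (successors {w0, w2, w3}): φ is false.
  w4 (successors ∅): φ is true.
  w5 (successors {w0}): φ is false.
  w6 (successors {w0, w5, w6}): φ is false.
For instance, at w0:
  At w0: Box Box r requires Box r at every successor {w2}.
      At w2: Box r requires r at every successor {w4}.
        At w4: r is true.
      So Box r is true at w2.
  So Box Box r is true at w0.
Satisfying worlds: {w0, w1, w2, w4}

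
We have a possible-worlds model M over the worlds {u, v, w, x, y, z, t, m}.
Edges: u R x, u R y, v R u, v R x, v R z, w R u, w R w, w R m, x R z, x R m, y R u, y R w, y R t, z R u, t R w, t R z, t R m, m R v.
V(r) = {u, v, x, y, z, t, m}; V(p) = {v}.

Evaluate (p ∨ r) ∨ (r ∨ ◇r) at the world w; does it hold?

Yes

At w: p ∨ r is false, r ∨ ◇r is true, so (p ∨ r) ∨ (r ∨ ◇r) is true.
  At w: r is false, ◇r is true, so r ∨ ◇r is true.
    At w: ◇r requires r at some successor in {u, w, m}.
      r holds at u, so ◇r is true at w.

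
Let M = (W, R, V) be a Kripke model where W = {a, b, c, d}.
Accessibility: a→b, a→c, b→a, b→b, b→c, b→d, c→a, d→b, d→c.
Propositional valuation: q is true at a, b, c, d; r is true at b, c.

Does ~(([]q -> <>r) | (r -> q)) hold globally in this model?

No

Let φ = ~(([]q -> <>r) | (r -> q)). Evaluate φ at each world:
  a (successors {b, c}): φ is false.
  b (successors {a, b, c, d}): φ is false.
  c (successors {a}): φ is false.
  d (successors {b, c}): φ is false.
Detail at a (counterexample):
  At a: ([]q -> <>r) | (r -> q) is true, so ~(([]q -> <>r) | (r -> q)) is false.
    At a: []q -> <>r is true, r -> q is true, so ([]q -> <>r) | (r -> q) is true.
      At a: []q is true, <>r is true, so []q -> <>r is true.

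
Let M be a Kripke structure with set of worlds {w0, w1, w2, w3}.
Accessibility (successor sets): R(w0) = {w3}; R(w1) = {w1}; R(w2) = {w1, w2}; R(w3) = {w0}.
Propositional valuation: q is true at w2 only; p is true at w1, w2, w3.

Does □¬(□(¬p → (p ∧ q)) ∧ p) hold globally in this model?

No

Let φ = □¬(□(¬p → (p ∧ q)) ∧ p). Evaluate φ at each world:
  w0 (successors {w3}): φ is true.
  w1 (successors {w1}): φ is false.
  w2 (successors {w1, w2}): φ is false.
  w3 (successors {w0}): φ is true.
Detail at w1 (counterexample):
  At w1: □¬(□(¬p → (p ∧ q)) ∧ p) requires ¬(□(¬p → (p ∧ q)) ∧ p) at every successor {w1}.
    ¬(□(¬p → (p ∧ q)) ∧ p) fails at w1, so □¬(□(¬p → (p ∧ q)) ∧ p) is false at w1.
      At w1: □(¬p → (p ∧ q)) ∧ p is true, so ¬(□(¬p → (p ∧ q)) ∧ p) is false.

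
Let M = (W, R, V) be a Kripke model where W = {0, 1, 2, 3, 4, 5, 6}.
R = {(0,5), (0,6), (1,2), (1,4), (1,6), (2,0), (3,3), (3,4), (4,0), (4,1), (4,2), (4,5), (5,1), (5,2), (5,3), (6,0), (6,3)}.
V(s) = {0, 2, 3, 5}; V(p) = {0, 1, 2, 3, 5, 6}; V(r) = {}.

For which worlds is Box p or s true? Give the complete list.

Let φ = Box p or s. Evaluate φ at each world:
  0 (successors {5, 6}): φ is true.
  1 (successors {2, 4, 6}): φ is false.
  2 (successors {0}): φ is true.
  3 (successors {3, 4}): φ is true.
  4 (successors {0, 1, 2, 5}): φ is true.
  5 (successors {1, 2, 3}): φ is true.
  6 (successors {0, 3}): φ is true.
For instance, at 4:
  At 4: Box p is true, s is false, so Box p or s is true.
    At 4: Box p requires p at every successor {0, 1, 2, 5}.
      At 0: p is true.
      At 1: p is true.
      At 2: p is true.
      At 5: p is true.
    So Box p is true at 4.
Satisfying worlds: {0, 2, 3, 4, 5, 6}

0, 2, 3, 4, 5, 6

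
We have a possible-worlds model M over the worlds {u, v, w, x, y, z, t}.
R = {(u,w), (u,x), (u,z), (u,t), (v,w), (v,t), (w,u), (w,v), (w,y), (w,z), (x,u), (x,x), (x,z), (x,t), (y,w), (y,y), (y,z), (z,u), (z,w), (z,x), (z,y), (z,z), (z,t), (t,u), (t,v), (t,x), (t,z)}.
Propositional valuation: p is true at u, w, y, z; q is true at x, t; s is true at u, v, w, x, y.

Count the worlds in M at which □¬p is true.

0

Let φ = □¬p. Evaluate φ at each world:
  u (successors {w, x, z, t}): φ is false.
  v (successors {w, t}): φ is false.
  w (successors {u, v, y, z}): φ is false.
  x (successors {u, x, z, t}): φ is false.
  y (successors {w, y, z}): φ is false.
  z (successors {u, w, x, y, z, t}): φ is false.
  t (successors {u, v, x, z}): φ is false.
For instance, at x:
  At x: □¬p requires ¬p at every successor {u, x, z, t}.
    ¬p fails at u, so □¬p is false at x.
Satisfying worlds: none.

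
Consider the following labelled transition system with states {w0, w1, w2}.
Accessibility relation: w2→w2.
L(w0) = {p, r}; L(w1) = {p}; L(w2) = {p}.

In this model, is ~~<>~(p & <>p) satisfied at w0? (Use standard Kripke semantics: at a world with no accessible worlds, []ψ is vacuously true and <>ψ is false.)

No

Recall that <>ψ holds at a world iff ψ holds at some accessible world.
At w0: ~<>~(p & <>p) is true, so ~~<>~(p & <>p) is false.
  At w0: <>~(p & <>p) is false, so ~<>~(p & <>p) is true.
    At w0: no accessible worlds, so <>~(p & <>p) is false.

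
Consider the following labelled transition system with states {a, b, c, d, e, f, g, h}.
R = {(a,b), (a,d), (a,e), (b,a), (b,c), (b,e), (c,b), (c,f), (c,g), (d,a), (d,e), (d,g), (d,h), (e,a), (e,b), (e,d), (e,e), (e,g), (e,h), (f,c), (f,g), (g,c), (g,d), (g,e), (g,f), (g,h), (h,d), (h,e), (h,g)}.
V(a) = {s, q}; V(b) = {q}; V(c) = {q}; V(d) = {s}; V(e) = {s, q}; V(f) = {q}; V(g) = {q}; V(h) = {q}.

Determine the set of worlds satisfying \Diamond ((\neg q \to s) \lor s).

Let φ = \Diamond ((\neg q \to s) \lor s). Evaluate φ at each world:
  a (successors {b, d, e}): φ is true.
  b (successors {a, c, e}): φ is true.
  c (successors {b, f, g}): φ is true.
  d (successors {a, e, g, h}): φ is true.
  e (successors {a, b, d, e, g, h}): φ is true.
  f (successors {c, g}): φ is true.
  g (successors {c, d, e, f, h}): φ is true.
  h (successors {d, e, g}): φ is true.
For instance, at g:
  At g: \Diamond ((\neg q \to s) \lor s) requires (\neg q \to s) \lor s at some successor in {c, d, e, f, h}.
    (\neg q \to s) \lor s holds at c, so \Diamond ((\neg q \to s) \lor s) is true at g.
Satisfying worlds: {a, b, c, d, e, f, g, h}

a, b, c, d, e, f, g, h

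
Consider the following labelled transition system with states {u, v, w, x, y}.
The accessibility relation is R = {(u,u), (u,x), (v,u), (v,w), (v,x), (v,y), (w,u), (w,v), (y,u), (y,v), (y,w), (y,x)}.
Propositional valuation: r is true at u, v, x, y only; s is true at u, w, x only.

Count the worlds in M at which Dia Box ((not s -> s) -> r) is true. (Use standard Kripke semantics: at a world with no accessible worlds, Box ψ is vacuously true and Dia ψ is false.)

Let φ = Dia Box ((not s -> s) -> r). Evaluate φ at each world:
  u (successors {u, x}): φ is true.
  v (successors {u, w, x, y}): φ is true.
  w (successors {u, v}): φ is true.
  x (successors ∅): φ is false.
  y (successors {u, v, w, x}): φ is true.
For instance, at w:
  At w: Dia Box ((not s -> s) -> r) requires Box ((not s -> s) -> r) at some successor in {u, v}.
    Box ((not s -> s) -> r) holds at u, so Dia Box ((not s -> s) -> r) is true at w.
      At u: Box ((not s -> s) -> r) requires (not s -> s) -> r at every successor {u, x}.
        At u: (not s -> s) -> r is true.
        At x: (not s -> s) -> r is true.
      So Box ((not s -> s) -> r) is true at u.
Satisfying worlds: {u, v, w, y}

4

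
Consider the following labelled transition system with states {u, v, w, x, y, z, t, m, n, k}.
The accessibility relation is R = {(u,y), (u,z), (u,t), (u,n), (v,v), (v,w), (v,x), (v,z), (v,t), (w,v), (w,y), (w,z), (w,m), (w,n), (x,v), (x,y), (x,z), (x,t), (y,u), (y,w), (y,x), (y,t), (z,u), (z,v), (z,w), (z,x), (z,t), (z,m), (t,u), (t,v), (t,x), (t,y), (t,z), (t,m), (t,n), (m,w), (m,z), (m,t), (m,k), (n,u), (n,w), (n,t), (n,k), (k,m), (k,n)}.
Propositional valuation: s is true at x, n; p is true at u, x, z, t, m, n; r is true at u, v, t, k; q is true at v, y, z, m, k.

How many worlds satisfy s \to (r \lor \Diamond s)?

8

Let φ = s \to (r \lor \Diamond s). Evaluate φ at each world:
  u (successors {y, z, t, n}): φ is true.
  v (successors {v, w, x, z, t}): φ is true.
  w (successors {v, y, z, m, n}): φ is true.
  x (successors {v, y, z, t}): φ is false.
  y (successors {u, w, x, t}): φ is true.
  z (successors {u, v, w, x, t, m}): φ is true.
  t (successors {u, v, x, y, z, m, n}): φ is true.
  m (successors {w, z, t, k}): φ is true.
  n (successors {u, w, t, k}): φ is false.
  k (successors {m, n}): φ is true.
For instance, at u:
  At u: s is false, r \lor \Diamond s is true, so s \to (r \lor \Diamond s) is true.
    At u: r is true, \Diamond s is true, so r \lor \Diamond s is true.
      At u: \Diamond s requires s at some successor in {y, z, t, n}.
        s holds at n, so \Diamond s is true at u.
Satisfying worlds: {u, v, w, y, z, t, m, k}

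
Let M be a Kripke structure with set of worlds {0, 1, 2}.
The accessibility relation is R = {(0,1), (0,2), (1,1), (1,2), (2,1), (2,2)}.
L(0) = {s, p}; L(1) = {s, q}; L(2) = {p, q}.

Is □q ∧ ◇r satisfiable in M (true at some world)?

Recall that □ψ holds at a world iff ψ holds at every accessible world, and ◇ψ holds iff ψ holds at some accessible world.
Let φ = □q ∧ ◇r. Evaluate φ at each world:
  0 (successors {1, 2}): φ is false.
  1 (successors {1, 2}): φ is false.
  2 (successors {1, 2}): φ is false.
For instance, at 2:
  At 2: □q is true, ◇r is false, so □q ∧ ◇r is false.
    At 2: □q requires q at every successor {1, 2}.
      At 1: q is true.
      At 2: q is true.
    So □q is true at 2.
    At 2: ◇r requires r at some successor in {1, 2}.
      At 1: r is false.
      At 2: r is false.
    So ◇r is false at 2.

No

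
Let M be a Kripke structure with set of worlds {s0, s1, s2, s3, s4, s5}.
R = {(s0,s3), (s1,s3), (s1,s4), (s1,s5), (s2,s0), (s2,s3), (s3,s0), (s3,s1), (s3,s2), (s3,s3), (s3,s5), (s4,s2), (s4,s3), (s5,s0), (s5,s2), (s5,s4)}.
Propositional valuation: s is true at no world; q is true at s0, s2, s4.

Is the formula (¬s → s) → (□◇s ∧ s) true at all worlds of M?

Yes

Let φ = (¬s → s) → (□◇s ∧ s). Evaluate φ at each world:
  s0 (successors {s3}): φ is true.
  s1 (successors {s3, s4, s5}): φ is true.
  s2 (successors {s0, s3}): φ is true.
  s3 (successors {s0, s1, s2, s3, s5}): φ is true.
  s4 (successors {s2, s3}): φ is true.
  s5 (successors {s0, s2, s4}): φ is true.
For instance, at s2:
  At s2: ¬s → s is false, □◇s ∧ s is false, so (¬s → s) → (□◇s ∧ s) is true.
    At s2: □◇s is false, s is false, so □◇s ∧ s is false.
      At s2: □◇s requires ◇s at every successor {s0, s3}.
        ◇s fails at s0, so □◇s is false at s2.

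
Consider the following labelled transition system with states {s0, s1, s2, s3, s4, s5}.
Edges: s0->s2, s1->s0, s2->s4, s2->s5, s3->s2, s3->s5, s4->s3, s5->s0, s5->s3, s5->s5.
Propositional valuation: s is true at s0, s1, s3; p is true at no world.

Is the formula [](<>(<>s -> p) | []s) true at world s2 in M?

Recall that []ψ holds at a world iff ψ holds at every accessible world, and <>ψ holds iff ψ holds at some accessible world.
At s2: [](<>(<>s -> p) | []s) requires <>(<>s -> p) | []s at every successor {s4, s5}.
    At s4: <>(<>s -> p) is true, []s is true, so <>(<>s -> p) | []s is true.
      At s4: <>(<>s -> p) requires <>s -> p at some successor in {s3}.
        <>s -> p holds at s3, so <>(<>s -> p) is true at s4.
      At s4: []s requires s at every successor {s3}.
        At s3: s is true.
      So []s is true at s4.
    At s5: <>(<>s -> p) is true, []s is false, so <>(<>s -> p) | []s is true.
      At s5: <>(<>s -> p) requires <>s -> p at some successor in {s0, s3, s5}.
        <>s -> p holds at s0, so <>(<>s -> p) is true at s5.
      At s5: []s requires s at every successor {s0, s3, s5}.
        s fails at s5, so []s is false at s5.
So [](<>(<>s -> p) | []s) is true at s2.

Yes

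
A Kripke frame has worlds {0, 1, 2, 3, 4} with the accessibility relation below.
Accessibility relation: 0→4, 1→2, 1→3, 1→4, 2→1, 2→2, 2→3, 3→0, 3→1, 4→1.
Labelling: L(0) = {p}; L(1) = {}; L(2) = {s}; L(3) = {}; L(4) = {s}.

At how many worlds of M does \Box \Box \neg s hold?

1

Let φ = \Box \Box \neg s. Evaluate φ at each world:
  0 (successors {4}): φ is true.
  1 (successors {2, 3, 4}): φ is false.
  2 (successors {1, 2, 3}): φ is false.
  3 (successors {0, 1}): φ is false.
  4 (successors {1}): φ is false.
For instance, at 3:
  At 3: \Box \Box \neg s requires \Box \neg s at every successor {0, 1}.
    \Box \neg s fails at 0, so \Box \Box \neg s is false at 3.
      At 0: \Box \neg s requires \neg s at every successor {4}.
        \neg s fails at 4, so \Box \neg s is false at 0.
Satisfying worlds: {0}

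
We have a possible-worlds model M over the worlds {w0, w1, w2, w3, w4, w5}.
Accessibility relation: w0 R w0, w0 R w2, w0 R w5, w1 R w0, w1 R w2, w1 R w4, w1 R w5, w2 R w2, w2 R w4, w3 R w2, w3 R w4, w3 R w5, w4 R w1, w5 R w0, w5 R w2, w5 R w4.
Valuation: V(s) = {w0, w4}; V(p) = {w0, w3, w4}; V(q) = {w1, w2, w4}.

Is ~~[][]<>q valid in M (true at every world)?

Let φ = ~~[][]<>q. Evaluate φ at each world:
  w0 (successors {w0, w2, w5}): φ is true.
  w1 (successors {w0, w2, w4, w5}): φ is true.
  w2 (successors {w2, w4}): φ is true.
  w3 (successors {w2, w4, w5}): φ is true.
  w4 (successors {w1}): φ is true.
  w5 (successors {w0, w2, w4}): φ is true.
For instance, at w1:
  At w1: ~[][]<>q is false, so ~~[][]<>q is true.
    At w1: [][]<>q is true, so ~[][]<>q is false.
      At w1: [][]<>q requires []<>q at every successor {w0, w2, w4, w5}.
        At w0: []<>q is true.
        At w2: []<>q is true.
        At w4: []<>q is true.
        At w5: []<>q is true.
      So [][]<>q is true at w1.

Yes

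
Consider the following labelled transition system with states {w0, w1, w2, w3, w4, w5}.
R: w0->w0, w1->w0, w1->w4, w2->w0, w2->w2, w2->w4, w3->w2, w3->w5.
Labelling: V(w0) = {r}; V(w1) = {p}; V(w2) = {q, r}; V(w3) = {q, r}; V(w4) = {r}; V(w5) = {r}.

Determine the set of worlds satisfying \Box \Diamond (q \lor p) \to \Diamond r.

Recall that \Box ψ holds at a world iff ψ holds at every accessible world, and \Diamond ψ holds iff ψ holds at some accessible world.
Let φ = \Box \Diamond (q \lor p) \to \Diamond r. Evaluate φ at each world:
  w0 (successors {w0}): φ is true.
  w1 (successors {w0, w4}): φ is true.
  w2 (successors {w0, w2, w4}): φ is true.
  w3 (successors {w2, w5}): φ is true.
  w4 (successors ∅): φ is false.
  w5 (successors ∅): φ is false.
For instance, at w1:
  At w1: \Box \Diamond (q \lor p) is false, \Diamond r is true, so \Box \Diamond (q \lor p) \to \Diamond r is true.
    At w1: \Box \Diamond (q \lor p) requires \Diamond (q \lor p) at every successor {w0, w4}.
      \Diamond (q \lor p) fails at w0, so \Box \Diamond (q \lor p) is false at w1.
    At w1: \Diamond r requires r at some successor in {w0, w4}.
      r holds at w0, so \Diamond r is true at w1.
Satisfying worlds: {w0, w1, w2, w3}

w0, w1, w2, w3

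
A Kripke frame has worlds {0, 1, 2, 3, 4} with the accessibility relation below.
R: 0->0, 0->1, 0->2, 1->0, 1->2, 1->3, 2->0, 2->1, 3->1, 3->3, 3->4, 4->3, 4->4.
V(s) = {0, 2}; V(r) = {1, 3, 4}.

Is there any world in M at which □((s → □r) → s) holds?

No

Recall that □ψ holds at a world iff ψ holds at every accessible world, and ◇ψ holds iff ψ holds at some accessible world.
Let φ = □((s → □r) → s). Evaluate φ at each world:
  0 (successors {0, 1, 2}): φ is false.
  1 (successors {0, 2, 3}): φ is false.
  2 (successors {0, 1}): φ is false.
  3 (successors {1, 3, 4}): φ is false.
  4 (successors {3, 4}): φ is false.
For instance, at 3:
  At 3: □((s → □r) → s) requires (s → □r) → s at every successor {1, 3, 4}.
    (s → □r) → s fails at 1, so □((s → □r) → s) is false at 3.
      At 1: s → □r is true, s is false, so (s → □r) → s is false.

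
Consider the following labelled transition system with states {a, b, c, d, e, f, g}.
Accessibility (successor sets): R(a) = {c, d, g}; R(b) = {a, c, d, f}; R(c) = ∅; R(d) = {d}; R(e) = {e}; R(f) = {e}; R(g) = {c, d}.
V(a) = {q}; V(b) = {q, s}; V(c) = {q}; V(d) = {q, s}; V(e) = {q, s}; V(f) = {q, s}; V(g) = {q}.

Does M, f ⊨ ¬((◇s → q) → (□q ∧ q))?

No

At f: (◇s → q) → (□q ∧ q) is true, so ¬((◇s → q) → (□q ∧ q)) is false.
  At f: ◇s → q is true, □q ∧ q is true, so (◇s → q) → (□q ∧ q) is true.
    At f: ◇s is true, q is true, so ◇s → q is true.
      At f: ◇s requires s at some successor in {e}.
        s holds at e, so ◇s is true at f.
    At f: □q is true, q is true, so □q ∧ q is true.
      At f: □q requires q at every successor {e}.
        At e: q is true.
      So □q is true at f.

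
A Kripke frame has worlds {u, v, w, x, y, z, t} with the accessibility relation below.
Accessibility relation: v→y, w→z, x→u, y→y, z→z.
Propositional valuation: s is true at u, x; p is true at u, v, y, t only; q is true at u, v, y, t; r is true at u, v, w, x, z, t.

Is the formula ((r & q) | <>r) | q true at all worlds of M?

Yes

Recall that <>ψ holds at a world iff ψ holds at some accessible world.
Let φ = ((r & q) | <>r) | q. Evaluate φ at each world:
  u (successors ∅): φ is true.
  v (successors {y}): φ is true.
  w (successors {z}): φ is true.
  x (successors {u}): φ is true.
  y (successors {y}): φ is true.
  z (successors {z}): φ is true.
  t (successors ∅): φ is true.
For instance, at v:
  At v: (r & q) | <>r is true, q is true, so ((r & q) | <>r) | q is true.
    At v: r & q is true, <>r is false, so (r & q) | <>r is true.
      At v: <>r requires r at some successor in {y}.
        At y: r is false.
      So <>r is false at v.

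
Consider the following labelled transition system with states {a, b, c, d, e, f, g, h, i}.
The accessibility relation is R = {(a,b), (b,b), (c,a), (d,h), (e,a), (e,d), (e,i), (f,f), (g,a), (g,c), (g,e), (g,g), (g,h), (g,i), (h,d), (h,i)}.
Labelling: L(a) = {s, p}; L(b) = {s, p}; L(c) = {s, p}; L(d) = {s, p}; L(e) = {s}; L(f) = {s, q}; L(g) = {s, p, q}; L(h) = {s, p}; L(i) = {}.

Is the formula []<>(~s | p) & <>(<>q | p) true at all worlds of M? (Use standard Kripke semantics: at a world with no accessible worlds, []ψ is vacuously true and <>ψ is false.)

No

Let φ = []<>(~s | p) & <>(<>q | p). Evaluate φ at each world:
  a (successors {b}): φ is true.
  b (successors {b}): φ is true.
  c (successors {a}): φ is true.
  d (successors {h}): φ is true.
  e (successors {a, d, i}): φ is false.
  f (successors {f}): φ is false.
  g (successors {a, c, e, g, h, i}): φ is false.
  h (successors {d, i}): φ is false.
  i (successors ∅): φ is false.
Detail at e (counterexample):
  At e: []<>(~s | p) is false, <>(<>q | p) is true, so []<>(~s | p) & <>(<>q | p) is false.
    At e: []<>(~s | p) requires <>(~s | p) at every successor {a, d, i}.
      <>(~s | p) fails at i, so []<>(~s | p) is false at e.
    At e: <>(<>q | p) requires <>q | p at some successor in {a, d, i}.
      <>q | p holds at a, so <>(<>q | p) is true at e.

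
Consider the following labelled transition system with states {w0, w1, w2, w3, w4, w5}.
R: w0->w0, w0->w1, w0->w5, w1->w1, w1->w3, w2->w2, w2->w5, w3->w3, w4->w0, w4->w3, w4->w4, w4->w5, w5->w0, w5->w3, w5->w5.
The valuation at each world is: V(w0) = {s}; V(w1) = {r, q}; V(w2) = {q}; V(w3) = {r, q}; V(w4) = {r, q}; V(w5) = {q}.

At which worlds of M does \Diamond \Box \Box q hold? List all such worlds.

w0, w1, w3, w4, w5

Let φ = \Diamond \Box \Box q. Evaluate φ at each world:
  w0 (successors {w0, w1, w5}): φ is true.
  w1 (successors {w1, w3}): φ is true.
  w2 (successors {w2, w5}): φ is false.
  w3 (successors {w3}): φ is true.
  w4 (successors {w0, w3, w4, w5}): φ is true.
  w5 (successors {w0, w3, w5}): φ is true.
For instance, at w2:
  At w2: \Diamond \Box \Box q requires \Box \Box q at some successor in {w2, w5}.
    At w2: \Box \Box q is false.
    At w5: \Box \Box q is false.
  So \Diamond \Box \Box q is false at w2.
Satisfying worlds: {w0, w1, w3, w4, w5}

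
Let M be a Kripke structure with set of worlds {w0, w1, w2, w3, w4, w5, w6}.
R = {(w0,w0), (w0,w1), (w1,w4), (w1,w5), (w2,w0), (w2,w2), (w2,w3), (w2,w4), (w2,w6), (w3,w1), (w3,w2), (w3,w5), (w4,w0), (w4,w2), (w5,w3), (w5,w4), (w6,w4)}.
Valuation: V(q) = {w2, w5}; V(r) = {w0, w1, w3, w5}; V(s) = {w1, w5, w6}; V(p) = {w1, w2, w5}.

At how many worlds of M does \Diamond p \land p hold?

Recall that \Diamond ψ holds at a world iff ψ holds at some accessible world.
Let φ = \Diamond p \land p. Evaluate φ at each world:
  w0 (successors {w0, w1}): φ is false.
  w1 (successors {w4, w5}): φ is true.
  w2 (successors {w0, w2, w3, w4, w6}): φ is true.
  w3 (successors {w1, w2, w5}): φ is false.
  w4 (successors {w0, w2}): φ is false.
  w5 (successors {w3, w4}): φ is false.
  w6 (successors {w4}): φ is false.
For instance, at w5:
  At w5: \Diamond p is false, p is true, so \Diamond p \land p is false.
    At w5: \Diamond p requires p at some successor in {w3, w4}.
      At w3: p is false.
      At w4: p is false.
    So \Diamond p is false at w5.
Satisfying worlds: {w1, w2}

2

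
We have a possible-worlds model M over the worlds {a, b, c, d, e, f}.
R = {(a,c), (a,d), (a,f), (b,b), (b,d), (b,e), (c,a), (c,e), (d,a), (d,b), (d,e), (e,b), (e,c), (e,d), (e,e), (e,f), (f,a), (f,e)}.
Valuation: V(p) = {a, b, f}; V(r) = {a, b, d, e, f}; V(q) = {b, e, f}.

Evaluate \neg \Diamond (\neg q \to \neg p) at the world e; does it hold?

Recall that \Diamond ψ holds at a world iff ψ holds at some accessible world.
At e: \Diamond (\neg q \to \neg p) is true, so \neg \Diamond (\neg q \to \neg p) is false.
  At e: \Diamond (\neg q \to \neg p) requires \neg q \to \neg p at some successor in {b, c, d, e, f}.
    \neg q \to \neg p holds at b, so \Diamond (\neg q \to \neg p) is true at e.

No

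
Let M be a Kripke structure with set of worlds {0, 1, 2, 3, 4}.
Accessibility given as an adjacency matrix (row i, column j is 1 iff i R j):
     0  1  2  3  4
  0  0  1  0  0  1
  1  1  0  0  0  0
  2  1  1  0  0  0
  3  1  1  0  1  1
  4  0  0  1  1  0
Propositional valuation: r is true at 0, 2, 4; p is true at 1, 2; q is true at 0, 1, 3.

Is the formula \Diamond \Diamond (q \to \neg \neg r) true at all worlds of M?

Yes

Let φ = \Diamond \Diamond (q \to \neg \neg r). Evaluate φ at each world:
  0 (successors {1, 4}): φ is true.
  1 (successors {0}): φ is true.
  2 (successors {0, 1}): φ is true.
  3 (successors {0, 1, 3, 4}): φ is true.
  4 (successors {2, 3}): φ is true.
For instance, at 1:
  At 1: \Diamond \Diamond (q \to \neg \neg r) requires \Diamond (q \to \neg \neg r) at some successor in {0}.
    \Diamond (q \to \neg \neg r) holds at 0, so \Diamond \Diamond (q \to \neg \neg r) is true at 1.
      At 0: \Diamond (q \to \neg \neg r) requires q \to \neg \neg r at some successor in {1, 4}.
        q \to \neg \neg r holds at 4, so \Diamond (q \to \neg \neg r) is true at 0.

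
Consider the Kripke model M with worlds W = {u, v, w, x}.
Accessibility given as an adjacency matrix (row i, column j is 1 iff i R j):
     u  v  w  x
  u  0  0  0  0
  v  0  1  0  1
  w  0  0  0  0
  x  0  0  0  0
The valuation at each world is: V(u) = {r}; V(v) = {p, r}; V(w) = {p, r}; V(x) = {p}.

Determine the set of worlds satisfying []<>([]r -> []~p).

Let φ = []<>([]r -> []~p). Evaluate φ at each world:
  u (successors ∅): φ is true.
  v (successors {v, x}): φ is false.
  w (successors ∅): φ is true.
  x (successors ∅): φ is true.
For instance, at v:
  At v: []<>([]r -> []~p) requires <>([]r -> []~p) at every successor {v, x}.
    <>([]r -> []~p) fails at x, so []<>([]r -> []~p) is false at v.
      At x: no accessible worlds, so <>([]r -> []~p) is false.
Satisfying worlds: {u, w, x}

u, w, x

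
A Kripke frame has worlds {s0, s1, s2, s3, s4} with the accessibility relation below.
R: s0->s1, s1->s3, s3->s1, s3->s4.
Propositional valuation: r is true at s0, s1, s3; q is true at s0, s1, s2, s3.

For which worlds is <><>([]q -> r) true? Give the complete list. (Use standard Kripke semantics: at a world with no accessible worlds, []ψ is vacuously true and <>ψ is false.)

s0, s1, s3

Let φ = <><>([]q -> r). Evaluate φ at each world:
  s0 (successors {s1}): φ is true.
  s1 (successors {s3}): φ is true.
  s2 (successors ∅): φ is false.
  s3 (successors {s1, s4}): φ is true.
  s4 (successors ∅): φ is false.
For instance, at s3:
  At s3: <><>([]q -> r) requires <>([]q -> r) at some successor in {s1, s4}.
    <>([]q -> r) holds at s1, so <><>([]q -> r) is true at s3.
      At s1: <>([]q -> r) requires []q -> r at some successor in {s3}.
        []q -> r holds at s3, so <>([]q -> r) is true at s1.
Satisfying worlds: {s0, s1, s3}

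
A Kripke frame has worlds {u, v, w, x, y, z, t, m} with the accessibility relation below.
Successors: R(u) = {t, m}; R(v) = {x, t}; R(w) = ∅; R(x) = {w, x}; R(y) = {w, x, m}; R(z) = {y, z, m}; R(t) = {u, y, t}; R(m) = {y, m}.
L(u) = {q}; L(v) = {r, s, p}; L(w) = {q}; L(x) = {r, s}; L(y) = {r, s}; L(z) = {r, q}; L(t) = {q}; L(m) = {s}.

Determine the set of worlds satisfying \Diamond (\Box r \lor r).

Let φ = \Diamond (\Box r \lor r). Evaluate φ at each world:
  u (successors {t, m}): φ is false.
  v (successors {x, t}): φ is true.
  w (successors ∅): φ is false.
  x (successors {w, x}): φ is true.
  y (successors {w, x, m}): φ is true.
  z (successors {y, z, m}): φ is true.
  t (successors {u, y, t}): φ is true.
  m (successors {y, m}): φ is true.
For instance, at z:
  At z: \Diamond (\Box r \lor r) requires \Box r \lor r at some successor in {y, z, m}.
    \Box r \lor r holds at y, so \Diamond (\Box r \lor r) is true at z.
      At y: \Box r is false, r is true, so \Box r \lor r is true.
Satisfying worlds: {v, x, y, z, t, m}

v, x, y, z, t, m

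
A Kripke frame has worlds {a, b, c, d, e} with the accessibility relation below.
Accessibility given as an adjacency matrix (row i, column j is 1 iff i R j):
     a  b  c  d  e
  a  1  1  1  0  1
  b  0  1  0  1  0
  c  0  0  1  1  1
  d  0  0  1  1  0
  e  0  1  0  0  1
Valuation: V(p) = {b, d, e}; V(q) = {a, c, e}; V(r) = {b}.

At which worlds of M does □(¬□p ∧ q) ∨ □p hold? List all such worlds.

b, e

Let φ = □(¬□p ∧ q) ∨ □p. Evaluate φ at each world:
  a (successors {a, b, c, e}): φ is false.
  b (successors {b, d}): φ is true.
  c (successors {c, d, e}): φ is false.
  d (successors {c, d}): φ is false.
  e (successors {b, e}): φ is true.
For instance, at d:
  At d: □(¬□p ∧ q) is false, □p is false, so □(¬□p ∧ q) ∨ □p is false.
    At d: □(¬□p ∧ q) requires ¬□p ∧ q at every successor {c, d}.
      ¬□p ∧ q fails at d, so □(¬□p ∧ q) is false at d.
    At d: □p requires p at every successor {c, d}.
      p fails at c, so □p is false at d.
Satisfying worlds: {b, e}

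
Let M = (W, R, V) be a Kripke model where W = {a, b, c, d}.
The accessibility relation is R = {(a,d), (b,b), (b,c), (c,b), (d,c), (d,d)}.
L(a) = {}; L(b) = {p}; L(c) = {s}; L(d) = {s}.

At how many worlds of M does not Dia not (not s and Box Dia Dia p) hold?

1

Let φ = not Dia not (not s and Box Dia Dia p). Evaluate φ at each world:
  a (successors {d}): φ is false.
  b (successors {b, c}): φ is false.
  c (successors {b}): φ is true.
  d (successors {c, d}): φ is false.
For instance, at c:
  At c: Dia not (not s and Box Dia Dia p) is false, so not Dia not (not s and Box Dia Dia p) is true.
    At c: Dia not (not s and Box Dia Dia p) requires not (not s and Box Dia Dia p) at some successor in {b}.
      At b: not (not s and Box Dia Dia p) is false.
    So Dia not (not s and Box Dia Dia p) is false at c.
Satisfying worlds: {c}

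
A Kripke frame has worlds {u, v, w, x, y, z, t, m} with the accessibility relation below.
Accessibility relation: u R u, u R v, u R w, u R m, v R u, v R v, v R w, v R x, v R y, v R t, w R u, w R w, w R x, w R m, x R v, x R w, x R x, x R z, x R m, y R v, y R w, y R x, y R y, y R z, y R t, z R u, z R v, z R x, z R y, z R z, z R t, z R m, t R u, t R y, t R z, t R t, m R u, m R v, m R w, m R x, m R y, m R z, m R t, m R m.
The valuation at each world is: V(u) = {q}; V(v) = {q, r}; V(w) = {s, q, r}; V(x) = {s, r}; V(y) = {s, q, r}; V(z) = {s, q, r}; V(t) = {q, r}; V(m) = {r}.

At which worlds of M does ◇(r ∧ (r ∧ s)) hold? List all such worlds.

Let φ = ◇(r ∧ (r ∧ s)). Evaluate φ at each world:
  u (successors {u, v, w, m}): φ is true.
  v (successors {u, v, w, x, y, t}): φ is true.
  w (successors {u, w, x, m}): φ is true.
  x (successors {v, w, x, z, m}): φ is true.
  y (successors {v, w, x, y, z, t}): φ is true.
  z (successors {u, v, x, y, z, t, m}): φ is true.
  t (successors {u, y, z, t}): φ is true.
  m (successors {u, v, w, x, y, z, t, m}): φ is true.
For instance, at z:
  At z: ◇(r ∧ (r ∧ s)) requires r ∧ (r ∧ s) at some successor in {u, v, x, y, z, t, m}.
    r ∧ (r ∧ s) holds at x, so ◇(r ∧ (r ∧ s)) is true at z.
Satisfying worlds: {u, v, w, x, y, z, t, m}

u, v, w, x, y, z, t, m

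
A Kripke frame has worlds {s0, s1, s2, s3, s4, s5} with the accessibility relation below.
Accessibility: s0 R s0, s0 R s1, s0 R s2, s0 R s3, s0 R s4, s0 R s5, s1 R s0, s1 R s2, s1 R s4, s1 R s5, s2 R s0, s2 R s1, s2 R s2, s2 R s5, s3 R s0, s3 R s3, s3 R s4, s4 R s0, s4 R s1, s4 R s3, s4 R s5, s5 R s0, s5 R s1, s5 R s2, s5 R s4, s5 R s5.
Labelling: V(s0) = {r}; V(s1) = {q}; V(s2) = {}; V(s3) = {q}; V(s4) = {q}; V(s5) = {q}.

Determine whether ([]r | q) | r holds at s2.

Recall that []ψ holds at a world iff ψ holds at every accessible world, and <>ψ holds iff ψ holds at some accessible world.
At s2: []r | q is false, r is false, so ([]r | q) | r is false.
  At s2: []r is false, q is false, so []r | q is false.
    At s2: []r requires r at every successor {s0, s1, s2, s5}.
      r fails at s1, so []r is false at s2.

No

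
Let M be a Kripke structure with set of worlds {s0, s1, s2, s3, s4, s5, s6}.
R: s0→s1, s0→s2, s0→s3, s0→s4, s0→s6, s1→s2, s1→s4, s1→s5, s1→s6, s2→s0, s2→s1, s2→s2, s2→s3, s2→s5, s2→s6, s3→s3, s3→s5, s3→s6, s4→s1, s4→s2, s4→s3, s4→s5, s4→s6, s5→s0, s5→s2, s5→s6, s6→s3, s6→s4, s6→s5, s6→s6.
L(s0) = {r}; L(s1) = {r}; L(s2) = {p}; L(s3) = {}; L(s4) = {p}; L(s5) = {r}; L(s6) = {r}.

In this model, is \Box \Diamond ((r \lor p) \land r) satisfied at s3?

Yes

At s3: \Box \Diamond ((r \lor p) \land r) requires \Diamond ((r \lor p) \land r) at every successor {s3, s5, s6}.
    At s3: \Diamond ((r \lor p) \land r) requires (r \lor p) \land r at some successor in {s3, s5, s6}.
      (r \lor p) \land r holds at s5, so \Diamond ((r \lor p) \land r) is true at s3.
    At s5: \Diamond ((r \lor p) \land r) requires (r \lor p) \land r at some successor in {s0, s2, s6}.
      (r \lor p) \land r holds at s0, so \Diamond ((r \lor p) \land r) is true at s5.
    At s6: \Diamond ((r \lor p) \land r) requires (r \lor p) \land r at some successor in {s3, s4, s5, s6}.
      (r \lor p) \land r holds at s5, so \Diamond ((r \lor p) \land r) is true at s6.
So \Box \Diamond ((r \lor p) \land r) is true at s3.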